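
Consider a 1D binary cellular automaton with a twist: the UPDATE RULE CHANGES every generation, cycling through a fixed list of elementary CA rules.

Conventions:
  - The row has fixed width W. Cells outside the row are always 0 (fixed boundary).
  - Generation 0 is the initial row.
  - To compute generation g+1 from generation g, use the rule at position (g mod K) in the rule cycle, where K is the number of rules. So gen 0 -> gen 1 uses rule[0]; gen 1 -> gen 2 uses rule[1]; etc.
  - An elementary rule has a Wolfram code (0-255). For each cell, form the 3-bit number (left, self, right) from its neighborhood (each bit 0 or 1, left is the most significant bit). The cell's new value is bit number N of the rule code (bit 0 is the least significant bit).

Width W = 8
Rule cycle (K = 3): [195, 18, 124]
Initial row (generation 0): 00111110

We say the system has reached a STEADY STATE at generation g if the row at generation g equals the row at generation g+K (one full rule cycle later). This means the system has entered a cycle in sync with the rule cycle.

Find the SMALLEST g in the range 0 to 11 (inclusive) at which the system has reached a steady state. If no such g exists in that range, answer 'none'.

Answer: 2

Derivation:
Gen 0: 00111110
Gen 1 (rule 195): 11011110
Gen 2 (rule 18): 00000001
Gen 3 (rule 124): 00000001
Gen 4 (rule 195): 11111110
Gen 5 (rule 18): 00000001
Gen 6 (rule 124): 00000001
Gen 7 (rule 195): 11111110
Gen 8 (rule 18): 00000001
Gen 9 (rule 124): 00000001
Gen 10 (rule 195): 11111110
Gen 11 (rule 18): 00000001
Gen 12 (rule 124): 00000001
Gen 13 (rule 195): 11111110
Gen 14 (rule 18): 00000001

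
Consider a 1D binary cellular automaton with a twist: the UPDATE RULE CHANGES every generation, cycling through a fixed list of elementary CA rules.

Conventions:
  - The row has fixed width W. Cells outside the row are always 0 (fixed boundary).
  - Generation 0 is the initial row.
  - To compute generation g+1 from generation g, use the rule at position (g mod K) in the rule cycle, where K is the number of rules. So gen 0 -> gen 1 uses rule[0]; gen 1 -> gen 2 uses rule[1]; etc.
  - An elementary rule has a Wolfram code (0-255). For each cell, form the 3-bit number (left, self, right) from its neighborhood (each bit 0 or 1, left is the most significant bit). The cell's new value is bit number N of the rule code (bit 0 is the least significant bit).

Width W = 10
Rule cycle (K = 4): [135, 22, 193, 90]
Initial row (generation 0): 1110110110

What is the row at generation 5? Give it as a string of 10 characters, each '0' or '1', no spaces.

Gen 0: 1110110110
Gen 1 (rule 135): 0100000000
Gen 2 (rule 22): 1110000000
Gen 3 (rule 193): 0110111111
Gen 4 (rule 90): 1110100001
Gen 5 (rule 135): 0100101111

Answer: 0100101111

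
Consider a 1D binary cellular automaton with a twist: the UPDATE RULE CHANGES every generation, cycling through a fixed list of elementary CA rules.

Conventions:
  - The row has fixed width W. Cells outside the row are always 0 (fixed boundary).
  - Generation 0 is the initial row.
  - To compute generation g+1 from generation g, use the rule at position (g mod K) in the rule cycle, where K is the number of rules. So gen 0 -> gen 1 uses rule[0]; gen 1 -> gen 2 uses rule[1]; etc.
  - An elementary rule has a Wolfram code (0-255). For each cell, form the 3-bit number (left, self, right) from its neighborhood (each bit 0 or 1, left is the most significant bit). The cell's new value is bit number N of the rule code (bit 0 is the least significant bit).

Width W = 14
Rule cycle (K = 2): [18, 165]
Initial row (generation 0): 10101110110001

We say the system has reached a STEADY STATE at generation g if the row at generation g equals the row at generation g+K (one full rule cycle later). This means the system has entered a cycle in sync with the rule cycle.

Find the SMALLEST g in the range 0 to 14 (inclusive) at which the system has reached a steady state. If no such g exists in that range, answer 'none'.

Answer: 5

Derivation:
Gen 0: 10101110110001
Gen 1 (rule 18): 00000000001010
Gen 2 (rule 165): 11111111101110
Gen 3 (rule 18): 00000000000001
Gen 4 (rule 165): 11111111111101
Gen 5 (rule 18): 00000000000000
Gen 6 (rule 165): 11111111111111
Gen 7 (rule 18): 00000000000000
Gen 8 (rule 165): 11111111111111
Gen 9 (rule 18): 00000000000000
Gen 10 (rule 165): 11111111111111
Gen 11 (rule 18): 00000000000000
Gen 12 (rule 165): 11111111111111
Gen 13 (rule 18): 00000000000000
Gen 14 (rule 165): 11111111111111
Gen 15 (rule 18): 00000000000000
Gen 16 (rule 165): 11111111111111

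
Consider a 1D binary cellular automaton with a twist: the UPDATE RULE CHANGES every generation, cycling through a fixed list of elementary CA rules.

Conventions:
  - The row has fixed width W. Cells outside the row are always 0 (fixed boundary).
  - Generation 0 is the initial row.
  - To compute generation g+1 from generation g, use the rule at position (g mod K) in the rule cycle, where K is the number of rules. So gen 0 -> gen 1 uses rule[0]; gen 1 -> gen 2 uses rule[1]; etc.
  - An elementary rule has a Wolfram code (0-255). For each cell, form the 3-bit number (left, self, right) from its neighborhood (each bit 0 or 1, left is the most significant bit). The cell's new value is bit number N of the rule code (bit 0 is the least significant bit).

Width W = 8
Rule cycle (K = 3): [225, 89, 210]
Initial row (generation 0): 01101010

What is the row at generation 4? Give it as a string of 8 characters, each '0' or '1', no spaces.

Gen 0: 01101010
Gen 1 (rule 225): 00110100
Gen 2 (rule 89): 10110011
Gen 3 (rule 210): 00011101
Gen 4 (rule 225): 11001110

Answer: 11001110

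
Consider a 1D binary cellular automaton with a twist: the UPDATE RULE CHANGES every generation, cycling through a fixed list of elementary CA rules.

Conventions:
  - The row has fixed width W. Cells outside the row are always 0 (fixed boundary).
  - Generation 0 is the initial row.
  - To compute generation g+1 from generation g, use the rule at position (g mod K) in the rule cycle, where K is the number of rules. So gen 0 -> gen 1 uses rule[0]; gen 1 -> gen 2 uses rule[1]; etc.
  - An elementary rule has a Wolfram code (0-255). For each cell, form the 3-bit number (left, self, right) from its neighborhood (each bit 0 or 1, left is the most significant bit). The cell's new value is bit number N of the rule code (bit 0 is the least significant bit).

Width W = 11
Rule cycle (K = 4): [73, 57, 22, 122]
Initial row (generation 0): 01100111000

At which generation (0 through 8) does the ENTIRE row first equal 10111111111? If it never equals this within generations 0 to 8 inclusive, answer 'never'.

Answer: never

Derivation:
Gen 0: 01100111000
Gen 1 (rule 73): 01100101011
Gen 2 (rule 57): 01010010110
Gen 3 (rule 22): 11011110001
Gen 4 (rule 122): 11110011010
Gen 5 (rule 73): 10010011000
Gen 6 (rule 57): 01001010111
Gen 7 (rule 22): 11111010000
Gen 8 (rule 122): 10001101000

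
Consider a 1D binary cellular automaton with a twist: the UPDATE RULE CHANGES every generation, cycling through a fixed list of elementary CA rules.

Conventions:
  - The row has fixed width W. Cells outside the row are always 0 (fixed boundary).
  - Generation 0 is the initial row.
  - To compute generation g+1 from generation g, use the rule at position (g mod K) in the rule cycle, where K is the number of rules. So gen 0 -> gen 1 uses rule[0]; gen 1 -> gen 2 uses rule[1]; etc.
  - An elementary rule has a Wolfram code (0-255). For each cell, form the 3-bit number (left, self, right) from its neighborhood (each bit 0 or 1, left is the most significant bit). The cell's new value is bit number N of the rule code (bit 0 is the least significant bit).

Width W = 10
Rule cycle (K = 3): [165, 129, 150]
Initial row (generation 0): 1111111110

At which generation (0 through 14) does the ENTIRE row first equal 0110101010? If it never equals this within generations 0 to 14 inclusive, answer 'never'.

Gen 0: 1111111110
Gen 1 (rule 165): 0111111100
Gen 2 (rule 129): 0011111001
Gen 3 (rule 150): 0101110111
Gen 4 (rule 165): 0110101010
Gen 5 (rule 129): 0000000000
Gen 6 (rule 150): 0000000000
Gen 7 (rule 165): 1111111111
Gen 8 (rule 129): 0111111110
Gen 9 (rule 150): 1011111101
Gen 10 (rule 165): 1101111011
Gen 11 (rule 129): 0000110000
Gen 12 (rule 150): 0001001000
Gen 13 (rule 165): 1101001011
Gen 14 (rule 129): 0000000000

Answer: 4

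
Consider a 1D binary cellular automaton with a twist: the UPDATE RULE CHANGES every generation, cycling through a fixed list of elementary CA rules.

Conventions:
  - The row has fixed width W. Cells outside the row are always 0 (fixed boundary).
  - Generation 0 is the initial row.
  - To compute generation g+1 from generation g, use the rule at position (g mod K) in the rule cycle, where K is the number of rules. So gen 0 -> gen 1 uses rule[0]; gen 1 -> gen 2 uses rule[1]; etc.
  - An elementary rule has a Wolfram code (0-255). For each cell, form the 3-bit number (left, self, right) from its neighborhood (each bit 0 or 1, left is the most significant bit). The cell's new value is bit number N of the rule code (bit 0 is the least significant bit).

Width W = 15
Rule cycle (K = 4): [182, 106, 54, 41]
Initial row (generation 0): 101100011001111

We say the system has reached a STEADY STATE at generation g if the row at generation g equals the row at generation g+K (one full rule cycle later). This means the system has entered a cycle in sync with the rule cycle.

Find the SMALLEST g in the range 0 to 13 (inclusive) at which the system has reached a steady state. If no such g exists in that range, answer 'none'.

Gen 0: 101100011001111
Gen 1 (rule 182): 110010100110110
Gen 2 (rule 106): 110101001111110
Gen 3 (rule 54): 001111110000001
Gen 4 (rule 41): 101000000111100
Gen 5 (rule 182): 111100001011010
Gen 6 (rule 106): 100100010111100
Gen 7 (rule 54): 111110111000010
Gen 8 (rule 41): 100001100011000
Gen 9 (rule 182): 110010010100100
Gen 10 (rule 106): 110100101001000
Gen 11 (rule 54): 001111111111100
Gen 12 (rule 41): 101000000000001
Gen 13 (rule 182): 111100000000011
Gen 14 (rule 106): 100100000000111
Gen 15 (rule 54): 111110000001000
Gen 16 (rule 41): 100000111100011
Gen 17 (rule 182): 110001011010100

Answer: none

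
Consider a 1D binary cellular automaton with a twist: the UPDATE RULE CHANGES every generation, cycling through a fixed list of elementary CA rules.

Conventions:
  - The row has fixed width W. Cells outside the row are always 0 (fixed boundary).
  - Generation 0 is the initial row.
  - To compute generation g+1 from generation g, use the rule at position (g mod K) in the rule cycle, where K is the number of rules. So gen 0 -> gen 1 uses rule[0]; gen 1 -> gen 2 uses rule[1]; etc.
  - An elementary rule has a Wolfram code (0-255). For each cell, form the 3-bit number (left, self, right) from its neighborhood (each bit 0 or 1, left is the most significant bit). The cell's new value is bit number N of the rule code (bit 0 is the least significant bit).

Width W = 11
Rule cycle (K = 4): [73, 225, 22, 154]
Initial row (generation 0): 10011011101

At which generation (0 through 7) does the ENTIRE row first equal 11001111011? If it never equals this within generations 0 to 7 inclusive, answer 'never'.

Gen 0: 10011011101
Gen 1 (rule 73): 00011010100
Gen 2 (rule 225): 11001101001
Gen 3 (rule 22): 00110001111
Gen 4 (rule 154): 01101011110
Gen 5 (rule 73): 01100010010
Gen 6 (rule 225): 00101000000
Gen 7 (rule 22): 01101100000

Answer: never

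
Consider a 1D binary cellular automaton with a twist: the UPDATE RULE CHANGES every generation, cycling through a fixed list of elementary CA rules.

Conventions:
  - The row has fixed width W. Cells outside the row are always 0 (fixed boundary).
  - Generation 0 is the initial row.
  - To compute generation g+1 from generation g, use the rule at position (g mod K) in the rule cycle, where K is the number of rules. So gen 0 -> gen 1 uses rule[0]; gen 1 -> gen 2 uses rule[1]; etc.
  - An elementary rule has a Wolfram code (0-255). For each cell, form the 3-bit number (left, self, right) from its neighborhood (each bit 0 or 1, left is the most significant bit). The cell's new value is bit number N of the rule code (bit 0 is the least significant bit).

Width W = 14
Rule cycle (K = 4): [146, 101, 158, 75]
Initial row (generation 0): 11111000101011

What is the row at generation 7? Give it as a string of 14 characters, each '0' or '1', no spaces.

Gen 0: 11111000101011
Gen 1 (rule 146): 01110101000000
Gen 2 (rule 101): 00011111011111
Gen 3 (rule 158): 00111110011110
Gen 4 (rule 75): 11100010110010
Gen 5 (rule 146): 01010100001101
Gen 6 (rule 101): 01111101100111
Gen 7 (rule 158): 11111001011110

Answer: 11111001011110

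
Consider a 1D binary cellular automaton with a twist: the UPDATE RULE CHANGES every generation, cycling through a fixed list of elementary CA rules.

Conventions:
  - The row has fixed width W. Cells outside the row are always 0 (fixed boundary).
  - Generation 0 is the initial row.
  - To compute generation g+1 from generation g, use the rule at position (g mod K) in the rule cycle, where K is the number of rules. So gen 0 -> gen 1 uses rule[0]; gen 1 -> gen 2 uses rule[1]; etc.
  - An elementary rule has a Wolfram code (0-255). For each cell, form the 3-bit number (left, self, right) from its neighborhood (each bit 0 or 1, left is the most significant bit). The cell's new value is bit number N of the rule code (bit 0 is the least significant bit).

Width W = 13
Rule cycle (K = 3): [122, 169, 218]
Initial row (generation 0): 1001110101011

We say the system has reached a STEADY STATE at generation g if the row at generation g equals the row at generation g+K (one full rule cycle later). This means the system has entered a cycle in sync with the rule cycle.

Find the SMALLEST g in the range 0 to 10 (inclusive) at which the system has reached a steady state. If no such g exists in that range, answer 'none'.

Answer: none

Derivation:
Gen 0: 1001110101011
Gen 1 (rule 122): 0111011010111
Gen 2 (rule 169): 0110110101110
Gen 3 (rule 218): 1110110001111
Gen 4 (rule 122): 1011111011001
Gen 5 (rule 169): 0111110110000
Gen 6 (rule 218): 1111110111000
Gen 7 (rule 122): 1000011101100
Gen 8 (rule 169): 0011011011001
Gen 9 (rule 218): 0111011011110
Gen 10 (rule 122): 1101111110011
Gen 11 (rule 169): 1011111100010
Gen 12 (rule 218): 0011111110101
Gen 13 (rule 122): 0110000011010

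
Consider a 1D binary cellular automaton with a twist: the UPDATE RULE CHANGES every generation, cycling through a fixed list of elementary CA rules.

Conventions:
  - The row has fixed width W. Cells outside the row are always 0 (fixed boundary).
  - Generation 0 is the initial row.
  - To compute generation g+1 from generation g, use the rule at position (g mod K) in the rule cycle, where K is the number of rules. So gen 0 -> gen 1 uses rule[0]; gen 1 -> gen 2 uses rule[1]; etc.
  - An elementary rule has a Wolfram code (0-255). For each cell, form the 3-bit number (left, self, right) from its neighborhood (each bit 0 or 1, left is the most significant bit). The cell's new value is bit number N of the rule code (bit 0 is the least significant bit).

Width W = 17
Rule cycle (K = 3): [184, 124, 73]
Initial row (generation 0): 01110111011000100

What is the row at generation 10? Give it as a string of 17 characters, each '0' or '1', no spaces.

Answer: 00100000101000001

Derivation:
Gen 0: 01110111011000100
Gen 1 (rule 184): 01101110110100010
Gen 2 (rule 124): 01111011111110011
Gen 3 (rule 73): 01001010000010011
Gen 4 (rule 184): 00100101000001010
Gen 5 (rule 124): 00110111100001111
Gen 6 (rule 73): 10110100101101001
Gen 7 (rule 184): 01101010011010100
Gen 8 (rule 124): 01111111011111110
Gen 9 (rule 73): 01000001010000010
Gen 10 (rule 184): 00100000101000001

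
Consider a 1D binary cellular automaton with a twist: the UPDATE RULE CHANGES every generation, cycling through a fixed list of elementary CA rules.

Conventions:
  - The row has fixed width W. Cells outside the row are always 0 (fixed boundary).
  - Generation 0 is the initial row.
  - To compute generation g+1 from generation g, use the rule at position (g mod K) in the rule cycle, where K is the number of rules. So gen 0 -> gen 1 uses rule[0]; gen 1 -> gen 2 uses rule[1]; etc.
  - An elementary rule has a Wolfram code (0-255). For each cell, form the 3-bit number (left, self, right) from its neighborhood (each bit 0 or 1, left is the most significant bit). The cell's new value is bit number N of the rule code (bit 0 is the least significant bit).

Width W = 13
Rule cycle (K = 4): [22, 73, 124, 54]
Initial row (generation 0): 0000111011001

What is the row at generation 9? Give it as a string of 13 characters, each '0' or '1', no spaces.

Answer: 0100001100000

Derivation:
Gen 0: 0000111011001
Gen 1 (rule 22): 0001000000111
Gen 2 (rule 73): 1100011110101
Gen 3 (rule 124): 1110010011111
Gen 4 (rule 54): 0001111100000
Gen 5 (rule 22): 0010000010000
Gen 6 (rule 73): 1000111000111
Gen 7 (rule 124): 1100101100101
Gen 8 (rule 54): 0011110011111
Gen 9 (rule 22): 0100001100000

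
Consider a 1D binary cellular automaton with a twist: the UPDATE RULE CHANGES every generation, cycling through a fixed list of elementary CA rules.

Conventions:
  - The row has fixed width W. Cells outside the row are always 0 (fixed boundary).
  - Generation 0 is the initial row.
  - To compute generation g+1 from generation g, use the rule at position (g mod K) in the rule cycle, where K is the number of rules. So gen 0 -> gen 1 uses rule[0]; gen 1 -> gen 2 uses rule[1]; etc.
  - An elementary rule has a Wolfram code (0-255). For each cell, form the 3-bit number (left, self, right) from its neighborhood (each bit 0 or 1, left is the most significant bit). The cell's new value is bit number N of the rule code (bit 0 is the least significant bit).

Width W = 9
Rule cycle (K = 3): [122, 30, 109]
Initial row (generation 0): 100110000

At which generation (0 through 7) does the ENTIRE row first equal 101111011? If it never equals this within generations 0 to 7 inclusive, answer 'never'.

Gen 0: 100110000
Gen 1 (rule 122): 011111000
Gen 2 (rule 30): 110000100
Gen 3 (rule 109): 110110101
Gen 4 (rule 122): 111111010
Gen 5 (rule 30): 100000011
Gen 6 (rule 109): 101111011
Gen 7 (rule 122): 011001111

Answer: 6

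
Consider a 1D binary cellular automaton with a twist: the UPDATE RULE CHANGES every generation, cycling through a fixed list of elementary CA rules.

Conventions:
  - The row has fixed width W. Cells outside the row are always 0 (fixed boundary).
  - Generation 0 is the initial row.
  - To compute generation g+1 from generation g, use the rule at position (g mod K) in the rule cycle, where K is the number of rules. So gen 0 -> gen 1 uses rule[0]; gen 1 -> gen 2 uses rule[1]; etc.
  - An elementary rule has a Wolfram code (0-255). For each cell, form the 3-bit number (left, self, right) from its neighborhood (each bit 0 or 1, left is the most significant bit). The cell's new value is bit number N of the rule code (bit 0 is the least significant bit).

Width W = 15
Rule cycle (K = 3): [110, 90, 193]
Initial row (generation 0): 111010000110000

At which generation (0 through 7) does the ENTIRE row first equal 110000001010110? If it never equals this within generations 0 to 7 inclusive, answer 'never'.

Gen 0: 111010000110000
Gen 1 (rule 110): 101110001110000
Gen 2 (rule 90): 001011011011000
Gen 3 (rule 193): 100001001001011
Gen 4 (rule 110): 100011011011111
Gen 5 (rule 90): 010111011010001
Gen 6 (rule 193): 000011001000100
Gen 7 (rule 110): 000111011001100

Answer: never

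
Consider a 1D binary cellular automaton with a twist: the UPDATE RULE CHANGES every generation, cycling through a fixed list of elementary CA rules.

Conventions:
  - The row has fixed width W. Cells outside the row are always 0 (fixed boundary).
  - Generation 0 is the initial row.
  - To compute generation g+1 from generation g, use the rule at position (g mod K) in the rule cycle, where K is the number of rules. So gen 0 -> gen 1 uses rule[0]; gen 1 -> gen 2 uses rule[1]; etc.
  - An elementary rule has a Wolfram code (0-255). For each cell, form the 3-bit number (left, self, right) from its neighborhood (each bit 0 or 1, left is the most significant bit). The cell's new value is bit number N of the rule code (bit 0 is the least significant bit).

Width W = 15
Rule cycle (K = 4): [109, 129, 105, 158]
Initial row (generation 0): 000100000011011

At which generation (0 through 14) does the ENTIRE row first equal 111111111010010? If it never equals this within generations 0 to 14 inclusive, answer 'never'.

Gen 0: 000100000011011
Gen 1 (rule 109): 110101111011111
Gen 2 (rule 129): 000000110001110
Gen 3 (rule 105): 111110110101010
Gen 4 (rule 158): 111100100101011
Gen 5 (rule 109): 100100100111111
Gen 6 (rule 129): 000000000011110
Gen 7 (rule 105): 111111111010010
Gen 8 (rule 158): 111111110011111
Gen 9 (rule 109): 100000010010001
Gen 10 (rule 129): 001111000000100
Gen 11 (rule 105): 101001011110001
Gen 12 (rule 158): 101111011101011
Gen 13 (rule 109): 111001110111111
Gen 14 (rule 129): 010000100011110

Answer: 7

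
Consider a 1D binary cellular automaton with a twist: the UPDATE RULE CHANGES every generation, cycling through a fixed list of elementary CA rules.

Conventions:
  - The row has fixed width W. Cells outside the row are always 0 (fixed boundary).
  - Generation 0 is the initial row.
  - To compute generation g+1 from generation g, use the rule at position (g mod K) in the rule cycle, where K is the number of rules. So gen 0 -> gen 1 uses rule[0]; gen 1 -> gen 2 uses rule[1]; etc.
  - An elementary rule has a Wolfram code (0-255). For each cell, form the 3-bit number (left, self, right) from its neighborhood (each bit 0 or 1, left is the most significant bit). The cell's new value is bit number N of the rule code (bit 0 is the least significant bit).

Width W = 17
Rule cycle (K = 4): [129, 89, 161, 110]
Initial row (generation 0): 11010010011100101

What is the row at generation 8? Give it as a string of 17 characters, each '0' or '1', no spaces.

Gen 0: 11010010011100101
Gen 1 (rule 129): 00000000001000000
Gen 2 (rule 89): 11111111100111111
Gen 3 (rule 161): 01111111000011110
Gen 4 (rule 110): 11000001000110010
Gen 5 (rule 129): 00011100010000000
Gen 6 (rule 89): 11010111001111111
Gen 7 (rule 161): 00101010000111110
Gen 8 (rule 110): 01111110001100010

Answer: 01111110001100010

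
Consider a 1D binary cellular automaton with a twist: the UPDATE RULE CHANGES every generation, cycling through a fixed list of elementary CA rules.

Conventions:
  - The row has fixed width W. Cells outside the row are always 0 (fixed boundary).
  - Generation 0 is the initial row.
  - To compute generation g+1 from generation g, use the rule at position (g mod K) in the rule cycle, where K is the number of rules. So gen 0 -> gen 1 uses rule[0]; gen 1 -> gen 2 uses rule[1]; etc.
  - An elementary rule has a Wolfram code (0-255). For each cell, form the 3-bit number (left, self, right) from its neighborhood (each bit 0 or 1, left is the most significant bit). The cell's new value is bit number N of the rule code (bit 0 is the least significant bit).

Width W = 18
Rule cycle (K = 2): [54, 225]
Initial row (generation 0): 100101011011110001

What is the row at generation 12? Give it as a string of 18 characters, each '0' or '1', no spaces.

Answer: 011111010010011001

Derivation:
Gen 0: 100101011011110001
Gen 1 (rule 54): 111111100100001011
Gen 2 (rule 225): 011111100001100101
Gen 3 (rule 54): 100000010010011111
Gen 4 (rule 225): 001111000000001111
Gen 5 (rule 54): 010000100000010000
Gen 6 (rule 225): 000110001111000111
Gen 7 (rule 54): 001001010000101000
Gen 8 (rule 225): 100000100110010011
Gen 9 (rule 54): 110001111001111100
Gen 10 (rule 225): 010100111000111101
Gen 11 (rule 54): 111111000101000011
Gen 12 (rule 225): 011111010010011001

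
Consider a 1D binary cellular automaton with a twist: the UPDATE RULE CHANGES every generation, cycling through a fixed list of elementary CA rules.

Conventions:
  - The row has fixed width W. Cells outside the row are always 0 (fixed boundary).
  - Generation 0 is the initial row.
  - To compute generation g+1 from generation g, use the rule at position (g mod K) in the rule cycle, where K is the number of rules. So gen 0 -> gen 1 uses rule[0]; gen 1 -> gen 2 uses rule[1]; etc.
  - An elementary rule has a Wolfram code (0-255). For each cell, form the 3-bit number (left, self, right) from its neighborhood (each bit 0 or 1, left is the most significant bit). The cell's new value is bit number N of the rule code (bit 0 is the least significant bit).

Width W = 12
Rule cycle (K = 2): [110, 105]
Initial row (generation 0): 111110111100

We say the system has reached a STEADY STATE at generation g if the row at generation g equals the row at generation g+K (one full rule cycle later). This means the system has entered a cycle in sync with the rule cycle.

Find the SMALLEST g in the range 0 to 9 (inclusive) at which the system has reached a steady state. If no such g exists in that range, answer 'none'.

Answer: none

Derivation:
Gen 0: 111110111100
Gen 1 (rule 110): 100011100100
Gen 2 (rule 105): 001010100001
Gen 3 (rule 110): 011111100011
Gen 4 (rule 105): 010000101011
Gen 5 (rule 110): 110001111111
Gen 6 (rule 105): 110101000001
Gen 7 (rule 110): 111111000011
Gen 8 (rule 105): 100001011011
Gen 9 (rule 110): 100011111111
Gen 10 (rule 105): 001010000001
Gen 11 (rule 110): 011110000011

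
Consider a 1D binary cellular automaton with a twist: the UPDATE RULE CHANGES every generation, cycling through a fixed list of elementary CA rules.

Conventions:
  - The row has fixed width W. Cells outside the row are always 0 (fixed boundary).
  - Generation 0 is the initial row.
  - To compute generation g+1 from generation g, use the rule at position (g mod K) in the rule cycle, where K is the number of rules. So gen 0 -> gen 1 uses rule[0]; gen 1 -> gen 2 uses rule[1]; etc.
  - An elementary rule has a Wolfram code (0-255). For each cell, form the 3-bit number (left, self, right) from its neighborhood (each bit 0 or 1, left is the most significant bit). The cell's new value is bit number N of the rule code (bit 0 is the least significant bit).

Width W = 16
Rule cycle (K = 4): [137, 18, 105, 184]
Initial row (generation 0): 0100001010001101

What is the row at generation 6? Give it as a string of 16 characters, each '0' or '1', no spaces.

Gen 0: 0100001010001101
Gen 1 (rule 137): 0001100000101000
Gen 2 (rule 18): 0010010001000100
Gen 3 (rule 105): 1000000100010001
Gen 4 (rule 184): 0100000010001000
Gen 5 (rule 137): 0001111000100011
Gen 6 (rule 18): 0010000101010100

Answer: 0010000101010100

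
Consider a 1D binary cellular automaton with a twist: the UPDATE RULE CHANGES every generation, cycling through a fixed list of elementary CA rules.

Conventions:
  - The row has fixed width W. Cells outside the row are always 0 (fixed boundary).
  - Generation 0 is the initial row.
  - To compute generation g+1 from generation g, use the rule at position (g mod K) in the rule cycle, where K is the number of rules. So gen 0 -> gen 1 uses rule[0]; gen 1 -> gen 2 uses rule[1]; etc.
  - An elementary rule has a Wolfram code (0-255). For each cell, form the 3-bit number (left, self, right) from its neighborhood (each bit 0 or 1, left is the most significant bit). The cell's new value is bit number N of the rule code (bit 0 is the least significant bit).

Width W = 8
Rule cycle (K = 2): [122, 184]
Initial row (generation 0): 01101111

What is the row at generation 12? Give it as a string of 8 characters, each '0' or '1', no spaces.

Answer: 01010101

Derivation:
Gen 0: 01101111
Gen 1 (rule 122): 11111001
Gen 2 (rule 184): 11110100
Gen 3 (rule 122): 10011010
Gen 4 (rule 184): 01010101
Gen 5 (rule 122): 10101010
Gen 6 (rule 184): 01010101
Gen 7 (rule 122): 10101010
Gen 8 (rule 184): 01010101
Gen 9 (rule 122): 10101010
Gen 10 (rule 184): 01010101
Gen 11 (rule 122): 10101010
Gen 12 (rule 184): 01010101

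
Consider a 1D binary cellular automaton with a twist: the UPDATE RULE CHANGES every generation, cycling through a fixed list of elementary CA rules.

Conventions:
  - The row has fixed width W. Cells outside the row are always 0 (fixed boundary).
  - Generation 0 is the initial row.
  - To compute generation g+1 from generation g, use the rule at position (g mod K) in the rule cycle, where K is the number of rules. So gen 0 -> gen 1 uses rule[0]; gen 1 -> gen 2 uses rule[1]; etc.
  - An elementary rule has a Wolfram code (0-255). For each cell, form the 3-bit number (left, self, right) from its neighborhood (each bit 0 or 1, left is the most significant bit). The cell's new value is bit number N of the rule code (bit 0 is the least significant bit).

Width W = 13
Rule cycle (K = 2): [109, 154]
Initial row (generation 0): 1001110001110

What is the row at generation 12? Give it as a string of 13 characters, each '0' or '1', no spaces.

Gen 0: 1001110001110
Gen 1 (rule 109): 1001010101010
Gen 2 (rule 154): 0110000000001
Gen 3 (rule 109): 0110111111101
Gen 4 (rule 154): 1100111111000
Gen 5 (rule 109): 1100100001011
Gen 6 (rule 154): 1011010010010
Gen 7 (rule 109): 1111110010010
Gen 8 (rule 154): 1111101101101
Gen 9 (rule 109): 1000111111111
Gen 10 (rule 154): 0101111111110
Gen 11 (rule 109): 0111000000010
Gen 12 (rule 154): 1110100000101

Answer: 1110100000101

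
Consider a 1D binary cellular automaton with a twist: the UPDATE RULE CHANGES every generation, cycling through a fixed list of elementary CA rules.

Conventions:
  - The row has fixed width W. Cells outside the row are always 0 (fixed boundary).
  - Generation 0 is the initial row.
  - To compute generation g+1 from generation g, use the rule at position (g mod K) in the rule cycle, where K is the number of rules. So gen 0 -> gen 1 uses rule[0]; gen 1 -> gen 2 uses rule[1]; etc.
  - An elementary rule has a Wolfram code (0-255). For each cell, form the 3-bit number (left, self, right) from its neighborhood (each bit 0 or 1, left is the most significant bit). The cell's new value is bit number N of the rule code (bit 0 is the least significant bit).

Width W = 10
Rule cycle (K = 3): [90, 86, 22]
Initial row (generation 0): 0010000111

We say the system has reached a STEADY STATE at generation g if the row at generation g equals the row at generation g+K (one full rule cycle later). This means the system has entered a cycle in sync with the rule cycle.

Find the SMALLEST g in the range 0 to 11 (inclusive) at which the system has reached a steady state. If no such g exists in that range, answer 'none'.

Gen 0: 0010000111
Gen 1 (rule 90): 0101001101
Gen 2 (rule 86): 1101110101
Gen 3 (rule 22): 0000000101
Gen 4 (rule 90): 0000001000
Gen 5 (rule 86): 0000011100
Gen 6 (rule 22): 0000100010
Gen 7 (rule 90): 0001010101
Gen 8 (rule 86): 0011010101
Gen 9 (rule 22): 0100010101
Gen 10 (rule 90): 1010100000
Gen 11 (rule 86): 1010110000
Gen 12 (rule 22): 1010001000
Gen 13 (rule 90): 0001010100
Gen 14 (rule 86): 0011010110

Answer: none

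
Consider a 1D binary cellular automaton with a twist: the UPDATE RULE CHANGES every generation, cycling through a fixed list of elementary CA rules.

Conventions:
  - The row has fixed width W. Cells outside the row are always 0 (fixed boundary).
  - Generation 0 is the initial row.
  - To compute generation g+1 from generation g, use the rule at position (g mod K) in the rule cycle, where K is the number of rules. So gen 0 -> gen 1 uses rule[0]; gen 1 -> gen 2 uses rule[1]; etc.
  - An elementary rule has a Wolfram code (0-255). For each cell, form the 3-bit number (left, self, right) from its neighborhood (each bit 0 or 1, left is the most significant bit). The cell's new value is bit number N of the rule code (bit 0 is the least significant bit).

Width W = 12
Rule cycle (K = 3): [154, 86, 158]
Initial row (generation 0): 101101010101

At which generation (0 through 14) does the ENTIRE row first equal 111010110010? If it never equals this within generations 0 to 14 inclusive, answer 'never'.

Gen 0: 101101010101
Gen 1 (rule 154): 001000000000
Gen 2 (rule 86): 011100000000
Gen 3 (rule 158): 111010000000
Gen 4 (rule 154): 110001000000
Gen 5 (rule 86): 011011100000
Gen 6 (rule 158): 110011010000
Gen 7 (rule 154): 101110001000
Gen 8 (rule 86): 100011011100
Gen 9 (rule 158): 110110011010
Gen 10 (rule 154): 100101110001
Gen 11 (rule 86): 111100011011
Gen 12 (rule 158): 111010110010
Gen 13 (rule 154): 110000101101
Gen 14 (rule 86): 011001100101

Answer: 12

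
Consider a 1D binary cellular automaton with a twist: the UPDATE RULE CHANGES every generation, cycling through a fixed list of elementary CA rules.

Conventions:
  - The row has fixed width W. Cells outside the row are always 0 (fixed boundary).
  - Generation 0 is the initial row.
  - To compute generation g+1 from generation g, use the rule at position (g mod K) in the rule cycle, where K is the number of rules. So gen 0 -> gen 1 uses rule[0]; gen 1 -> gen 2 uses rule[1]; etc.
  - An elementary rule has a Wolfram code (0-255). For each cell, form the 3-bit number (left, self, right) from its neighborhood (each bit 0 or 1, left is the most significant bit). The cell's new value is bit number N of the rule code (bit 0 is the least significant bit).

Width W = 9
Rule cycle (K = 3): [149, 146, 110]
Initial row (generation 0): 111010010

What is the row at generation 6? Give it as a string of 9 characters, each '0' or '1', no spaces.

Gen 0: 111010010
Gen 1 (rule 149): 010011011
Gen 2 (rule 146): 101100000
Gen 3 (rule 110): 111100000
Gen 4 (rule 149): 011011111
Gen 5 (rule 146): 100001110
Gen 6 (rule 110): 100011010

Answer: 100011010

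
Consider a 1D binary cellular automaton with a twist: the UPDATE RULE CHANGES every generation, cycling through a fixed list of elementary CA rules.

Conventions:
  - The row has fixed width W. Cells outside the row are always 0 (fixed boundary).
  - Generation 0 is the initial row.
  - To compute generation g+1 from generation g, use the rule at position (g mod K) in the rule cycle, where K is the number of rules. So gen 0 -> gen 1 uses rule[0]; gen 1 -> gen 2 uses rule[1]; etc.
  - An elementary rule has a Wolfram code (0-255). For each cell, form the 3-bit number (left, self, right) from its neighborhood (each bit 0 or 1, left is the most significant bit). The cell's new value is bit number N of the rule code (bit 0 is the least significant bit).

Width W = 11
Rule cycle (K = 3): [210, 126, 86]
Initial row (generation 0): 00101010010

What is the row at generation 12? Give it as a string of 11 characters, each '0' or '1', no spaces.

Answer: 00001000001

Derivation:
Gen 0: 00101010010
Gen 1 (rule 210): 01000001101
Gen 2 (rule 126): 11100011111
Gen 3 (rule 86): 00110100001
Gen 4 (rule 210): 01010010010
Gen 5 (rule 126): 11111111111
Gen 6 (rule 86): 00000000001
Gen 7 (rule 210): 00000000010
Gen 8 (rule 126): 00000000111
Gen 9 (rule 86): 00000001001
Gen 10 (rule 210): 00000010110
Gen 11 (rule 126): 00000111111
Gen 12 (rule 86): 00001000001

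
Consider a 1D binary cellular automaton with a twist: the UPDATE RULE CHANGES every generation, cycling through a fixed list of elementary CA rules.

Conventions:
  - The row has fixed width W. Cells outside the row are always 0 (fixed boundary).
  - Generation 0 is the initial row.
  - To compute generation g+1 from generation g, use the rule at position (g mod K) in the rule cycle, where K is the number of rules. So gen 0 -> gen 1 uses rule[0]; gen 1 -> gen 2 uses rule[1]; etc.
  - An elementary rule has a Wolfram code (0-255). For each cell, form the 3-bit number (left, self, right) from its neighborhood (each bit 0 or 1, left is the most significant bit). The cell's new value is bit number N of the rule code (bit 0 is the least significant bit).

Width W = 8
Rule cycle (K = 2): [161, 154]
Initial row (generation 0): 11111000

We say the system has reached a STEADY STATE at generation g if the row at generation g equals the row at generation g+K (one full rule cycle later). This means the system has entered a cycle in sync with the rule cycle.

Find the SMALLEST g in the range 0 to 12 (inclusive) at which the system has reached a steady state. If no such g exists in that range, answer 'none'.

Answer: none

Derivation:
Gen 0: 11111000
Gen 1 (rule 161): 01110011
Gen 2 (rule 154): 11101110
Gen 3 (rule 161): 01010100
Gen 4 (rule 154): 10000010
Gen 5 (rule 161): 00111000
Gen 6 (rule 154): 01110100
Gen 7 (rule 161): 00101001
Gen 8 (rule 154): 01000110
Gen 9 (rule 161): 00010000
Gen 10 (rule 154): 00101000
Gen 11 (rule 161): 10010011
Gen 12 (rule 154): 01101110
Gen 13 (rule 161): 00010100
Gen 14 (rule 154): 00100010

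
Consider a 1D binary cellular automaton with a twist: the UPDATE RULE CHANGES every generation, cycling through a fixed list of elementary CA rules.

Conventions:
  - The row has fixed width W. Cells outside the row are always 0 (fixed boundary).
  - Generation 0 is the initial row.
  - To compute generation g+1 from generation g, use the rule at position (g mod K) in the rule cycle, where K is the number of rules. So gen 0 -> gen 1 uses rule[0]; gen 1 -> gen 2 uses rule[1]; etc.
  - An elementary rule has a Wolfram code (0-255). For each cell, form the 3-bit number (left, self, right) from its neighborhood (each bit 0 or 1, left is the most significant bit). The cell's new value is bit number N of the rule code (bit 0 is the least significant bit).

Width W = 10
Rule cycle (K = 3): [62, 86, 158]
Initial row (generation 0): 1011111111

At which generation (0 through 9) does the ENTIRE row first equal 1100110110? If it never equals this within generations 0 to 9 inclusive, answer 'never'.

Gen 0: 1011111111
Gen 1 (rule 62): 1110000000
Gen 2 (rule 86): 0011000000
Gen 3 (rule 158): 0110100000
Gen 4 (rule 62): 1101110000
Gen 5 (rule 86): 0100011000
Gen 6 (rule 158): 1110110100
Gen 7 (rule 62): 1001101110
Gen 8 (rule 86): 1110100011
Gen 9 (rule 158): 1100110110

Answer: 9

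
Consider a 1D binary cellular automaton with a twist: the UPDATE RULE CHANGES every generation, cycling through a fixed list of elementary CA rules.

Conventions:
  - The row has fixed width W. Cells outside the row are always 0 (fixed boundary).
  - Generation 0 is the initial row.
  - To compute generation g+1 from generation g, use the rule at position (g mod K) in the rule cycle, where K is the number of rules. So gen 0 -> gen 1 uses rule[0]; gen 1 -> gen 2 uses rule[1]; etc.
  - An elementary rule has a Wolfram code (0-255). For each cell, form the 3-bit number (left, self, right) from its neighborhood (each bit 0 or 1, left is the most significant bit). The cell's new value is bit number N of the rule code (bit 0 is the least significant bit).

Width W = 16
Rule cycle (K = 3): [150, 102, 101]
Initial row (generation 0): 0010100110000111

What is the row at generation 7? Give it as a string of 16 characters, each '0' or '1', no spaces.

Answer: 1011110001011111

Derivation:
Gen 0: 0010100110000111
Gen 1 (rule 150): 0110111001001010
Gen 2 (rule 102): 1011001011011110
Gen 3 (rule 101): 1101001101100010
Gen 4 (rule 150): 0001110000010111
Gen 5 (rule 102): 0010010000111001
Gen 6 (rule 101): 1010010110001001
Gen 7 (rule 150): 1011110001011111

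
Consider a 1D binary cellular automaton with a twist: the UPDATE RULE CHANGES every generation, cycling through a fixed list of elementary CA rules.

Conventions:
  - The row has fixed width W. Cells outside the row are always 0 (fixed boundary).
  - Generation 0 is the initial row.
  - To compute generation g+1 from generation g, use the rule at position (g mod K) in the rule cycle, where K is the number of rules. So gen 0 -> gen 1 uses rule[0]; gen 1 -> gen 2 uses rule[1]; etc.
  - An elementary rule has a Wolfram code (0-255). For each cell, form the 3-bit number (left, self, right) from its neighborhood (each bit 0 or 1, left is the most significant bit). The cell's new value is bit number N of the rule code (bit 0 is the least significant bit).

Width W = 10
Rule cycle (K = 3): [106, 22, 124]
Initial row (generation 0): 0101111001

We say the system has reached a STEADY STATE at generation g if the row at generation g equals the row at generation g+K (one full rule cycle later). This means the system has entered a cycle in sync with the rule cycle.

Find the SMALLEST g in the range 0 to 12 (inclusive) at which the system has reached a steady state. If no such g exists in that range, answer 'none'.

Gen 0: 0101111001
Gen 1 (rule 106): 1011001010
Gen 2 (rule 22): 1000111011
Gen 3 (rule 124): 1100101111
Gen 4 (rule 106): 1101011001
Gen 5 (rule 22): 0001000111
Gen 6 (rule 124): 0001100101
Gen 7 (rule 106): 0011101010
Gen 8 (rule 22): 0100001011
Gen 9 (rule 124): 0110001111
Gen 10 (rule 106): 1110011001
Gen 11 (rule 22): 0001100111
Gen 12 (rule 124): 0001110101
Gen 13 (rule 106): 0011011010
Gen 14 (rule 22): 0100000011
Gen 15 (rule 124): 0110000011

Answer: none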